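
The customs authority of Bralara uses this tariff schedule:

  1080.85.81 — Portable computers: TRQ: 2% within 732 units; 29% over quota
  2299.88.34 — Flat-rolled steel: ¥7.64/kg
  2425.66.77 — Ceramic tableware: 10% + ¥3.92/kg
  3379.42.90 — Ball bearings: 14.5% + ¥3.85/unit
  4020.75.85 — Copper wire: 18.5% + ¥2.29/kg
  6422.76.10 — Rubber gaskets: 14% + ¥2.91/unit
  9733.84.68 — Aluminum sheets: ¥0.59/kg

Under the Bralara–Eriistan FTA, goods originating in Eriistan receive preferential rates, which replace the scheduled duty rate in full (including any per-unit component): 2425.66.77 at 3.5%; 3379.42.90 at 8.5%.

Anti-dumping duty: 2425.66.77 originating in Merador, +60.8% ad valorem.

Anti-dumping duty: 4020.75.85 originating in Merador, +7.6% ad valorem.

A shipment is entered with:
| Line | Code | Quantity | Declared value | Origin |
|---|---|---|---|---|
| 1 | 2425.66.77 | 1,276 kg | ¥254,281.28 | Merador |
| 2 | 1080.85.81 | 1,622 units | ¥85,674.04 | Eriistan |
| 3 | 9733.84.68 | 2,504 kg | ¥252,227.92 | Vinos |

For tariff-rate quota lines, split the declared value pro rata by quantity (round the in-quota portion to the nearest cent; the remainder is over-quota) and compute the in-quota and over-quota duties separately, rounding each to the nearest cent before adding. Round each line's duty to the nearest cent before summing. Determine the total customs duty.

¥200,916.55

Line 1 (2425.66.77, Merador, 1,276 kg, ¥254,281.28):
Base rate for 2425.66.77 is 10% + ¥3.92/kg.
2425.66.77 has an FTA preferential rate, but origin Merador is not Eriistan; base rate stands.
Additional duty on 2425.66.77 from Merador: +60.8%. Applied ad valorem rate: 10% + 60.8% = 70.8%.
Duty = ¥254,281.28 × 70.8% + 1,276 × ¥3.92 = ¥185,033.07.
Line 2 (1080.85.81, Eriistan, 1,622 units, ¥85,674.04):
Code 1080.85.81 is under a tariff-rate quota (threshold 732 units). In-quota: 732 units at 2%; over-quota: 890 units at 29%.
Pro-rata value split: in-quota = ¥85,674.04 × 732/1,622 = ¥38,664.24; over-quota = ¥85,674.04 − ¥38,664.24 = ¥47,009.80.
In-quota duty = ¥38,664.24 × 2% = ¥773.28. Over-quota duty = ¥47,009.80 × 29% = ¥13,632.84.
Line duty = ¥773.28 + ¥13,632.84 = ¥14,406.12.
Line 3 (9733.84.68, Vinos, 2,504 kg, ¥252,227.92):
Base rate for 9733.84.68 is ¥0.59/kg.
Duty = 2,504 × ¥0.59 = ¥1,477.36.
Total = ¥185,033.07 + ¥14,406.12 + ¥1,477.36 = ¥200,916.55.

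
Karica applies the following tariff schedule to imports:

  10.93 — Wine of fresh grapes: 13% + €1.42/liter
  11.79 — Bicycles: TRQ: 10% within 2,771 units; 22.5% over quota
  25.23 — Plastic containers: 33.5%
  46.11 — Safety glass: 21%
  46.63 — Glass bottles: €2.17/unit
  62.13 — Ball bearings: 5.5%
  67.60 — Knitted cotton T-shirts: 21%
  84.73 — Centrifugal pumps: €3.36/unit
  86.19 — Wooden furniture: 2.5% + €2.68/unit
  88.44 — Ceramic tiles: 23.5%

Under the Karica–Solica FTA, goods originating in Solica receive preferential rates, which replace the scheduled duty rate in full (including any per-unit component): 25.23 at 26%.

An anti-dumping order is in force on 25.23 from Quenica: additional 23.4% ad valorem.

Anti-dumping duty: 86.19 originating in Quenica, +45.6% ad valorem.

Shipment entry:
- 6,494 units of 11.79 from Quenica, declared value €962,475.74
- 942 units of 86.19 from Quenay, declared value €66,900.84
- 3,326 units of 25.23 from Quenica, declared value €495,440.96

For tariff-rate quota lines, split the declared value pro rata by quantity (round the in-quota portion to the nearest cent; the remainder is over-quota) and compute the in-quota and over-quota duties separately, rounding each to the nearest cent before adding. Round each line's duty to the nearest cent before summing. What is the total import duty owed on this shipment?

Line 1 (11.79, Quenica, 6,494 units, €962,475.74):
Code 11.79 is under a tariff-rate quota (threshold 2,771 units). In-quota: 2,771 units at 10%; over-quota: 3,723 units at 22.5%.
Pro-rata value split: in-quota = €962,475.74 × 2,771/6,494 = €410,689.91; over-quota = €962,475.74 − €410,689.91 = €551,785.83.
In-quota duty = €410,689.91 × 10% = €41,068.99. Over-quota duty = €551,785.83 × 22.5% = €124,151.81.
Line duty = €41,068.99 + €124,151.81 = €165,220.80.
Line 2 (86.19, Quenay, 942 units, €66,900.84):
Base rate for 86.19 is 2.5% + €2.68/unit.
The additional-duty order on 86.19 targets Quenica, not Quenay; it does not apply.
Duty = €66,900.84 × 2.5% + 942 × €2.68 = €4,197.08.
Line 3 (25.23, Quenica, 3,326 units, €495,440.96):
Base rate for 25.23 is 33.5%.
25.23 has an FTA preferential rate, but origin Quenica is not Solica; base rate stands.
Additional duty on 25.23 from Quenica: +23.4%. Applied ad valorem rate: 33.5% + 23.4% = 56.9%.
Duty = €495,440.96 × 56.9% = €281,905.91.
Total = €165,220.80 + €4,197.08 + €281,905.91 = €451,323.79.

€451,323.79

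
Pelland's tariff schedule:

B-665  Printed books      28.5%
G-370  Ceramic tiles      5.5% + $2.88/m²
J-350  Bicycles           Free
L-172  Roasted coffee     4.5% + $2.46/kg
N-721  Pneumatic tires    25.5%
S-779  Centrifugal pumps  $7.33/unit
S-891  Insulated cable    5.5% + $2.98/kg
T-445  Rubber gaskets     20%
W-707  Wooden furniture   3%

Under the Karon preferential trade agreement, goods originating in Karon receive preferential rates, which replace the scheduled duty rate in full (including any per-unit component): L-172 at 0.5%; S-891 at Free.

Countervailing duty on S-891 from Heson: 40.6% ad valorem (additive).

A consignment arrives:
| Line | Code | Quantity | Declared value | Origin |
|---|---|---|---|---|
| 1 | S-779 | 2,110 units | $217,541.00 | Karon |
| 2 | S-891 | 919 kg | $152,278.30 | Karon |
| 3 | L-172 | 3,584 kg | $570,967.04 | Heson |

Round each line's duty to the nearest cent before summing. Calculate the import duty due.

$49,976.46

Line 1 (S-779, Karon, 2,110 units, $217,541.00):
Base rate for S-779 is $7.33/unit.
Origin Karon is the FTA partner but S-779 is not on the preference list; base rate stands.
Duty = 2,110 × $7.33 = $15,466.30.
Line 2 (S-891, Karon, 919 kg, $152,278.30):
Base rate for S-891 is 5.5% + $2.98/kg.
Origin Karon qualifies under the Pelland–Karon agreement and S-891 is covered: preferential rate Free applies instead.
The additional-duty order on S-891 targets Heson, not Karon; it does not apply.
Duty = $152,278.30 × 0% = $0.00.
Line 3 (L-172, Heson, 3,584 kg, $570,967.04):
Base rate for L-172 is 4.5% + $2.46/kg.
L-172 has an FTA preferential rate, but origin Heson is not Karon; base rate stands.
Duty = $570,967.04 × 4.5% + 3,584 × $2.46 = $34,510.16.
Total = $15,466.30 + $0.00 + $34,510.16 = $49,976.46.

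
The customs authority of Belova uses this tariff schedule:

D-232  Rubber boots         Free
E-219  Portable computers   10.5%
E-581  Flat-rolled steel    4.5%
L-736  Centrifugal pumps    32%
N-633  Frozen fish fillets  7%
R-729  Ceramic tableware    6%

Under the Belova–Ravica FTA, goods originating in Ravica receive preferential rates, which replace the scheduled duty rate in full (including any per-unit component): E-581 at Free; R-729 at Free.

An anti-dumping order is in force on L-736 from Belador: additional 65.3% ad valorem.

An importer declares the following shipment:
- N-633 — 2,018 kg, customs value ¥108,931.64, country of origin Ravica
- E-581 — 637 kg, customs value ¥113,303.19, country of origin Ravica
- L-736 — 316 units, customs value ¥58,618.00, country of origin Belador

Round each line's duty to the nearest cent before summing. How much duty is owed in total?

Line 1 (N-633, Ravica, 2,018 kg, ¥108,931.64):
Base rate for N-633 is 7%.
Origin Ravica is the FTA partner but N-633 is not on the preference list; base rate stands.
Duty = ¥108,931.64 × 7% = ¥7,625.21.
Line 2 (E-581, Ravica, 637 kg, ¥113,303.19):
Base rate for E-581 is 4.5%.
Origin Ravica qualifies under the Belova–Ravica agreement and E-581 is covered: preferential rate Free applies instead.
Duty = ¥113,303.19 × 0% = ¥0.00.
Line 3 (L-736, Belador, 316 units, ¥58,618.00):
Base rate for L-736 is 32%.
Additional duty on L-736 from Belador: +65.3%. Applied ad valorem rate: 32% + 65.3% = 97.3%.
Duty = ¥58,618.00 × 97.3% = ¥57,035.31.
Total = ¥7,625.21 + ¥0.00 + ¥57,035.31 = ¥64,660.52.

¥64,660.52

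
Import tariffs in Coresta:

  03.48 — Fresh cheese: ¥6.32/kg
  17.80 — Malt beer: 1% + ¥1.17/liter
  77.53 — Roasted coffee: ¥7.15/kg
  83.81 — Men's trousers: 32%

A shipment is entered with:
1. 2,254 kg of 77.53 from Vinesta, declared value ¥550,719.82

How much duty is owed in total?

Line 1 (77.53, Vinesta, 2,254 kg, ¥550,719.82):
Base rate for 77.53 is ¥7.15/kg.
Duty = 2,254 × ¥7.15 = ¥16,116.10.

¥16,116.10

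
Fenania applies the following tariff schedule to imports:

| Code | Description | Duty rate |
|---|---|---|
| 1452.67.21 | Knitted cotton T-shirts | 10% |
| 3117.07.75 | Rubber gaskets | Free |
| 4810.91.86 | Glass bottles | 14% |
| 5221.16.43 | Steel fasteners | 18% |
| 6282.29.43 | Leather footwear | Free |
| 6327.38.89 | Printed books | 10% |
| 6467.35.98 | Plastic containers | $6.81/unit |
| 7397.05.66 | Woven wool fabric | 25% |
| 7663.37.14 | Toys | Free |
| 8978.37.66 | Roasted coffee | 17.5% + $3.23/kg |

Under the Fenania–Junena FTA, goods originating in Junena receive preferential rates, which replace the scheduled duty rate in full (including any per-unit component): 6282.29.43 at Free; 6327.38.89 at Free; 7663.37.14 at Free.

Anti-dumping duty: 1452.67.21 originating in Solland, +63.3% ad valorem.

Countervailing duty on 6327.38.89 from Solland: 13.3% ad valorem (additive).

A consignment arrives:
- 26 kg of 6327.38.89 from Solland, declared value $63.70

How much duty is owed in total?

Line 1 (6327.38.89, Solland, 26 kg, $63.70):
Base rate for 6327.38.89 is 10%.
6327.38.89 has an FTA preferential rate, but origin Solland is not Junena; base rate stands.
Additional duty on 6327.38.89 from Solland: +13.3%. Applied ad valorem rate: 10% + 13.3% = 23.3%.
Duty = $63.70 × 23.3% = $14.84.

$14.84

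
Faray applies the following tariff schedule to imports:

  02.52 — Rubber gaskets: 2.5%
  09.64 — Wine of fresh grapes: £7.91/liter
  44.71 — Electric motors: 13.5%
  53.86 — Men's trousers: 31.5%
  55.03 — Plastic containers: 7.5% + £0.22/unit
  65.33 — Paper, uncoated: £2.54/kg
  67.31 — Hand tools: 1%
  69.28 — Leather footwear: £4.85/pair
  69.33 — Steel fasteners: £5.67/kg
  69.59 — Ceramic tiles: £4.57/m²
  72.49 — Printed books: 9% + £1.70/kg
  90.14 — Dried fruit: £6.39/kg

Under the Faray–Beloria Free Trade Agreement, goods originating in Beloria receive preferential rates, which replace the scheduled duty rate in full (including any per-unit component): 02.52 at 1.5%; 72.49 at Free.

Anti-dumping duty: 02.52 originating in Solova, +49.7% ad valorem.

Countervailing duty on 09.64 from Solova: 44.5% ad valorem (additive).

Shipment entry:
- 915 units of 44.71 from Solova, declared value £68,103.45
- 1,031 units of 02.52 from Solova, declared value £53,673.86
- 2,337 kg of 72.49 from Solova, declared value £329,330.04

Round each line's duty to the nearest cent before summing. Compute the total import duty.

Line 1 (44.71, Solova, 915 units, £68,103.45):
Base rate for 44.71 is 13.5%.
Duty = £68,103.45 × 13.5% = £9,193.97.
Line 2 (02.52, Solova, 1,031 units, £53,673.86):
Base rate for 02.52 is 2.5%.
02.52 has an FTA preferential rate, but origin Solova is not Beloria; base rate stands.
Additional duty on 02.52 from Solova: +49.7%. Applied ad valorem rate: 2.5% + 49.7% = 52.2%.
Duty = £53,673.86 × 52.2% = £28,017.75.
Line 3 (72.49, Solova, 2,337 kg, £329,330.04):
Base rate for 72.49 is 9% + £1.70/kg.
72.49 has an FTA preferential rate, but origin Solova is not Beloria; base rate stands.
Duty = £329,330.04 × 9% + 2,337 × £1.70 = £33,612.60.
Total = £9,193.97 + £28,017.75 + £33,612.60 = £70,824.32.

£70,824.32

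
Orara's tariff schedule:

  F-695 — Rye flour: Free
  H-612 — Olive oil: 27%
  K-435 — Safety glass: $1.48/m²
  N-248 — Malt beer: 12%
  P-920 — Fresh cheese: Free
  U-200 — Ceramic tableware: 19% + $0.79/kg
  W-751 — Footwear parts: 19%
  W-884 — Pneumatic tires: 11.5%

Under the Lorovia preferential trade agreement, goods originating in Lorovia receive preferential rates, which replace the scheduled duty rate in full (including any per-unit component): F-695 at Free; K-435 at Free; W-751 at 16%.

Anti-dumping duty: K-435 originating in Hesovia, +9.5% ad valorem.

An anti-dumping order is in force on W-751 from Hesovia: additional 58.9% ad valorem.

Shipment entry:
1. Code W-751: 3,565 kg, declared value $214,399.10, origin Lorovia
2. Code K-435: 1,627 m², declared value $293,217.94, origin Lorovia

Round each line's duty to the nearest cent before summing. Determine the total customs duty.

$34,303.86

Line 1 (W-751, Lorovia, 3,565 kg, $214,399.10):
Base rate for W-751 is 19%.
Origin Lorovia qualifies under the Orara–Lorovia agreement and W-751 is covered: preferential rate 16% applies instead.
The additional-duty order on W-751 targets Hesovia, not Lorovia; it does not apply.
Duty = $214,399.10 × 16% = $34,303.86.
Line 2 (K-435, Lorovia, 1,627 m², $293,217.94):
Base rate for K-435 is $1.48/m².
Origin Lorovia qualifies under the Orara–Lorovia agreement and K-435 is covered: preferential rate Free applies instead.
The additional-duty order on K-435 targets Hesovia, not Lorovia; it does not apply.
Duty = $293,217.94 × 0% = $0.00.
Total = $34,303.86 + $0.00 = $34,303.86.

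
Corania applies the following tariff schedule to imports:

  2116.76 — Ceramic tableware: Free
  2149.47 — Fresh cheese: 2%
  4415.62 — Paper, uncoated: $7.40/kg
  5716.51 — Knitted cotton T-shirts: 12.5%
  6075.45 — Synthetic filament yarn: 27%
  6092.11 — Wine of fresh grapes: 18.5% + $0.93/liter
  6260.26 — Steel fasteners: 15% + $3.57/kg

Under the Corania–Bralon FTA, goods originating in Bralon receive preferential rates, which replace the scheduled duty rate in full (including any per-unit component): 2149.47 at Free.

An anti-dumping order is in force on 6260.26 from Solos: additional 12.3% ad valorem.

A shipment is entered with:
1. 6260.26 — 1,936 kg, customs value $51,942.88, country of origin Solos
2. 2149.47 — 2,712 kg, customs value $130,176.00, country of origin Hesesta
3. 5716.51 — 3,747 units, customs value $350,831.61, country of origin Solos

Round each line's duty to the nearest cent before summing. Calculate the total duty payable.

$67,549.40

Line 1 (6260.26, Solos, 1,936 kg, $51,942.88):
Base rate for 6260.26 is 15% + $3.57/kg.
Additional duty on 6260.26 from Solos: +12.3%. Applied ad valorem rate: 15% + 12.3% = 27.3%.
Duty = $51,942.88 × 27.3% + 1,936 × $3.57 = $21,091.93.
Line 2 (2149.47, Hesesta, 2,712 kg, $130,176.00):
Base rate for 2149.47 is 2%.
2149.47 has an FTA preferential rate, but origin Hesesta is not Bralon; base rate stands.
Duty = $130,176.00 × 2% = $2,603.52.
Line 3 (5716.51, Solos, 3,747 units, $350,831.61):
Base rate for 5716.51 is 12.5%.
Duty = $350,831.61 × 12.5% = $43,853.95.
Total = $21,091.93 + $2,603.52 + $43,853.95 = $67,549.40.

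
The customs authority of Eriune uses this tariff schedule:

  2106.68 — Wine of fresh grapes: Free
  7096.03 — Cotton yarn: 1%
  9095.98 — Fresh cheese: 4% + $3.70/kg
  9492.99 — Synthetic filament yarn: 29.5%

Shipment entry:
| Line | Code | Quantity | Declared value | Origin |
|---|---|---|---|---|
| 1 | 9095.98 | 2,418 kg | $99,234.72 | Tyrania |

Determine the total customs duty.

$12,915.99

Line 1 (9095.98, Tyrania, 2,418 kg, $99,234.72):
Base rate for 9095.98 is 4% + $3.70/kg.
Duty = $99,234.72 × 4% + 2,418 × $3.70 = $12,915.99.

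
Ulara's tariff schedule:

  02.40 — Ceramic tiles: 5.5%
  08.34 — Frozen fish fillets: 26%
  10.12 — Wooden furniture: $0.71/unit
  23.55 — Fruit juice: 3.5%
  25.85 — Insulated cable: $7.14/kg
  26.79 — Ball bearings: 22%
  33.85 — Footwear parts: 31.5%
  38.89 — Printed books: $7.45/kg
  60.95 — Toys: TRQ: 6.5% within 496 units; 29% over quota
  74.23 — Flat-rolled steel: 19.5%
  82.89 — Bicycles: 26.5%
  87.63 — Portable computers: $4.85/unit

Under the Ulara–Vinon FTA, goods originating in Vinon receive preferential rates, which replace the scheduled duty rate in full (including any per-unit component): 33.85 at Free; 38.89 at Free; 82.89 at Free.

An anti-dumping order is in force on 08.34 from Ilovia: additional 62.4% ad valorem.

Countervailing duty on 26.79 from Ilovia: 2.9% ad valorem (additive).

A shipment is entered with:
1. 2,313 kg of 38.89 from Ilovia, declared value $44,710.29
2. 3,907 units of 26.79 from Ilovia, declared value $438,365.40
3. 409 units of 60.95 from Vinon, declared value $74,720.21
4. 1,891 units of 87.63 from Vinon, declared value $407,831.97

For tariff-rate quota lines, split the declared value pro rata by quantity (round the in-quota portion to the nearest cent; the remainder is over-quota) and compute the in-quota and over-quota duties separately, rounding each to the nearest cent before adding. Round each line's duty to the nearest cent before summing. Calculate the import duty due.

$140,412.99

Line 1 (38.89, Ilovia, 2,313 kg, $44,710.29):
Base rate for 38.89 is $7.45/kg.
38.89 has an FTA preferential rate, but origin Ilovia is not Vinon; base rate stands.
Duty = 2,313 × $7.45 = $17,231.85.
Line 2 (26.79, Ilovia, 3,907 units, $438,365.40):
Base rate for 26.79 is 22%.
Additional duty on 26.79 from Ilovia: +2.9%. Applied ad valorem rate: 22% + 2.9% = 24.9%.
Duty = $438,365.40 × 24.9% = $109,152.98.
Line 3 (60.95, Vinon, 409 units, $74,720.21):
Code 60.95 is under a tariff-rate quota (threshold 496 units). Quantity 409 units is within the quota, so the in-quota rate 6.5% applies to the full value.
Duty = $74,720.21 × 6.5% = $4,856.81.
Line 4 (87.63, Vinon, 1,891 units, $407,831.97):
Base rate for 87.63 is $4.85/unit.
Origin Vinon is the FTA partner but 87.63 is not on the preference list; base rate stands.
Duty = 1,891 × $4.85 = $9,171.35.
Total = $17,231.85 + $109,152.98 + $4,856.81 + $9,171.35 = $140,412.99.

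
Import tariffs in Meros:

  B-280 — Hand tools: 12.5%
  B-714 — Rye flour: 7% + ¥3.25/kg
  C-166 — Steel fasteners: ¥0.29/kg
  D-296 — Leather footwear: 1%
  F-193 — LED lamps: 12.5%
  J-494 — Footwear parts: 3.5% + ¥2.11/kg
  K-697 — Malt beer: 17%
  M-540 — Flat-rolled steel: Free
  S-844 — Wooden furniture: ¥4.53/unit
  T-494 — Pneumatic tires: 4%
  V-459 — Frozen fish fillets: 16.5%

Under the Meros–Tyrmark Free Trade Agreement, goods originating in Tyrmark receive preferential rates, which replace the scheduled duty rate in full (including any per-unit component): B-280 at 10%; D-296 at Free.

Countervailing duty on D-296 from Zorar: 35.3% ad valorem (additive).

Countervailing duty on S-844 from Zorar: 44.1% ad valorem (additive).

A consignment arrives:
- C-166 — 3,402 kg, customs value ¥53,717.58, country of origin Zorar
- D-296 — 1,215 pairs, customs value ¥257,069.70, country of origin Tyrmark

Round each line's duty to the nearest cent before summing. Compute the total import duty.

Line 1 (C-166, Zorar, 3,402 kg, ¥53,717.58):
Base rate for C-166 is ¥0.29/kg.
Duty = 3,402 × ¥0.29 = ¥986.58.
Line 2 (D-296, Tyrmark, 1,215 pairs, ¥257,069.70):
Base rate for D-296 is 1%.
Origin Tyrmark qualifies under the Meros–Tyrmark agreement and D-296 is covered: preferential rate Free applies instead.
The additional-duty order on D-296 targets Zorar, not Tyrmark; it does not apply.
Duty = ¥257,069.70 × 0% = ¥0.00.
Total = ¥986.58 + ¥0.00 = ¥986.58.

¥986.58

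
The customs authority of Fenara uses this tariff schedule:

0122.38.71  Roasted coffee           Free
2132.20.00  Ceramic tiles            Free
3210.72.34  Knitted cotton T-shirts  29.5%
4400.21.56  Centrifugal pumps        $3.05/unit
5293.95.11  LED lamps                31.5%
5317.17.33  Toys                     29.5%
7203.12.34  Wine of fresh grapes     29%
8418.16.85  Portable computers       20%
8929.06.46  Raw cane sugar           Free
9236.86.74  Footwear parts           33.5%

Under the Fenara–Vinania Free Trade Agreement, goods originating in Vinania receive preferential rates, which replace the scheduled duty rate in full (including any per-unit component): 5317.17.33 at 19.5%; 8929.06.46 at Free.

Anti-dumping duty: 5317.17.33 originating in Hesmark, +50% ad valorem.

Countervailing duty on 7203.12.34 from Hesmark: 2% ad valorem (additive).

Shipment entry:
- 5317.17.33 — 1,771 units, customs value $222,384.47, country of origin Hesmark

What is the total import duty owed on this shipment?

$176,795.65

Line 1 (5317.17.33, Hesmark, 1,771 units, $222,384.47):
Base rate for 5317.17.33 is 29.5%.
5317.17.33 has an FTA preferential rate, but origin Hesmark is not Vinania; base rate stands.
Additional duty on 5317.17.33 from Hesmark: +50%. Applied ad valorem rate: 29.5% + 50% = 79.5%.
Duty = $222,384.47 × 79.5% = $176,795.65.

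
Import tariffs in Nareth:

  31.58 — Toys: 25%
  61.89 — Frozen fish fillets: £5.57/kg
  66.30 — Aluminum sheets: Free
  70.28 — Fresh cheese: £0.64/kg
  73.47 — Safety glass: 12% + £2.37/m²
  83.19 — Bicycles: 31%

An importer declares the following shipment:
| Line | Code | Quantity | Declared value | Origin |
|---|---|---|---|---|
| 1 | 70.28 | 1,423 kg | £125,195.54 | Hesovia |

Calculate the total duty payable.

Line 1 (70.28, Hesovia, 1,423 kg, £125,195.54):
Base rate for 70.28 is £0.64/kg.
Duty = 1,423 × £0.64 = £910.72.

£910.72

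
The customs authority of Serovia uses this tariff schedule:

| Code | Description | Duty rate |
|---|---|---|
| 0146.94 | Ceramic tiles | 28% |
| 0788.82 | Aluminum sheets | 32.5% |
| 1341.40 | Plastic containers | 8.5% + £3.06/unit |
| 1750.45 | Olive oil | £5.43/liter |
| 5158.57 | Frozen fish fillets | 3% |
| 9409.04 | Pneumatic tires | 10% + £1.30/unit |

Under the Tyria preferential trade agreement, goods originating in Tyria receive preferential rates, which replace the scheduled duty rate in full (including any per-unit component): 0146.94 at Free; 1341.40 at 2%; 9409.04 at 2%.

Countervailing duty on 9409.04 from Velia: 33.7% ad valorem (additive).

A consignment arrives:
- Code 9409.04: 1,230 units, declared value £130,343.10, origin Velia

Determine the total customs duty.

£58,558.93

Line 1 (9409.04, Velia, 1,230 units, £130,343.10):
Base rate for 9409.04 is 10% + £1.30/unit.
9409.04 has an FTA preferential rate, but origin Velia is not Tyria; base rate stands.
Additional duty on 9409.04 from Velia: +33.7%. Applied ad valorem rate: 10% + 33.7% = 43.7%.
Duty = £130,343.10 × 43.7% + 1,230 × £1.30 = £58,558.93.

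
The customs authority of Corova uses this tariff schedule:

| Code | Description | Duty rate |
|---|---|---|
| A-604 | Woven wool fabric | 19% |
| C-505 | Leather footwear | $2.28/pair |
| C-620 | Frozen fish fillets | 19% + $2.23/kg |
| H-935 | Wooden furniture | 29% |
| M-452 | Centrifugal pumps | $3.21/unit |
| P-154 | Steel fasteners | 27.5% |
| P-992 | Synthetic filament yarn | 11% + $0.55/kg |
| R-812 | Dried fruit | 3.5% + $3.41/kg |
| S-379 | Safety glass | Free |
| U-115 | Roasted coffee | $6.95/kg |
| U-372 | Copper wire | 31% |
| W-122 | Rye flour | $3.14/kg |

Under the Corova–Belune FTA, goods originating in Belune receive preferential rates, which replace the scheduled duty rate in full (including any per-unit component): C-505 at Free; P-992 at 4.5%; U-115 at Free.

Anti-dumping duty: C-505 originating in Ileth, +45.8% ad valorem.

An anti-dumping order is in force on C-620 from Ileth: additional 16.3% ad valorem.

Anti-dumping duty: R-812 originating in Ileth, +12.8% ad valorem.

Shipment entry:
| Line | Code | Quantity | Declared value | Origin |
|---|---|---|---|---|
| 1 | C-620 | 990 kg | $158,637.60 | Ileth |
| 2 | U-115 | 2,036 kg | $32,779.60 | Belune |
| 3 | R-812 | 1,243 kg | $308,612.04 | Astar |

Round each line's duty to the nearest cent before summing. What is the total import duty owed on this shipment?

Line 1 (C-620, Ileth, 990 kg, $158,637.60):
Base rate for C-620 is 19% + $2.23/kg.
Additional duty on C-620 from Ileth: +16.3%. Applied ad valorem rate: 19% + 16.3% = 35.3%.
Duty = $158,637.60 × 35.3% + 990 × $2.23 = $58,206.77.
Line 2 (U-115, Belune, 2,036 kg, $32,779.60):
Base rate for U-115 is $6.95/kg.
Origin Belune qualifies under the Corova–Belune agreement and U-115 is covered: preferential rate Free applies instead.
Duty = $32,779.60 × 0% = $0.00.
Line 3 (R-812, Astar, 1,243 kg, $308,612.04):
Base rate for R-812 is 3.5% + $3.41/kg.
The additional-duty order on R-812 targets Ileth, not Astar; it does not apply.
Duty = $308,612.04 × 3.5% + 1,243 × $3.41 = $15,040.05.
Total = $58,206.77 + $0.00 + $15,040.05 = $73,246.82.

$73,246.82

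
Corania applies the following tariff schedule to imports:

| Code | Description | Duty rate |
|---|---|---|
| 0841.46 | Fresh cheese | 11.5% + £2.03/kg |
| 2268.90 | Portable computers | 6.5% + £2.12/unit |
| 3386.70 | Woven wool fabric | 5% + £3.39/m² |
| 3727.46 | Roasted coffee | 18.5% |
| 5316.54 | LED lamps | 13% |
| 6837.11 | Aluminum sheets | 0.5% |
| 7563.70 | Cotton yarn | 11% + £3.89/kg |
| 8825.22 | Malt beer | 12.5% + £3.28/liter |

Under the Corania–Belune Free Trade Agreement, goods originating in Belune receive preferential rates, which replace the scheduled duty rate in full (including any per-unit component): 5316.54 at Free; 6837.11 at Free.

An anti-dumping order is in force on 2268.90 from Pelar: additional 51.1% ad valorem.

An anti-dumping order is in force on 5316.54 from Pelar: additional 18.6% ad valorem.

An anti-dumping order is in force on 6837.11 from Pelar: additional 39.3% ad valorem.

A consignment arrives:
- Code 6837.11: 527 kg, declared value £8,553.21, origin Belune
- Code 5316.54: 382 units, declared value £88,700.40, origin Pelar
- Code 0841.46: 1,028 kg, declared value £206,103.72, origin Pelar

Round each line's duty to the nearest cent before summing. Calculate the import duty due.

£53,818.10

Line 1 (6837.11, Belune, 527 kg, £8,553.21):
Base rate for 6837.11 is 0.5%.
Origin Belune qualifies under the Corania–Belune agreement and 6837.11 is covered: preferential rate Free applies instead.
The additional-duty order on 6837.11 targets Pelar, not Belune; it does not apply.
Duty = £8,553.21 × 0% = £0.00.
Line 2 (5316.54, Pelar, 382 units, £88,700.40):
Base rate for 5316.54 is 13%.
5316.54 has an FTA preferential rate, but origin Pelar is not Belune; base rate stands.
Additional duty on 5316.54 from Pelar: +18.6%. Applied ad valorem rate: 13% + 18.6% = 31.6%.
Duty = £88,700.40 × 31.6% = £28,029.33.
Line 3 (0841.46, Pelar, 1,028 kg, £206,103.72):
Base rate for 0841.46 is 11.5% + £2.03/kg.
Duty = £206,103.72 × 11.5% + 1,028 × £2.03 = £25,788.77.
Total = £0.00 + £28,029.33 + £25,788.77 = £53,818.10.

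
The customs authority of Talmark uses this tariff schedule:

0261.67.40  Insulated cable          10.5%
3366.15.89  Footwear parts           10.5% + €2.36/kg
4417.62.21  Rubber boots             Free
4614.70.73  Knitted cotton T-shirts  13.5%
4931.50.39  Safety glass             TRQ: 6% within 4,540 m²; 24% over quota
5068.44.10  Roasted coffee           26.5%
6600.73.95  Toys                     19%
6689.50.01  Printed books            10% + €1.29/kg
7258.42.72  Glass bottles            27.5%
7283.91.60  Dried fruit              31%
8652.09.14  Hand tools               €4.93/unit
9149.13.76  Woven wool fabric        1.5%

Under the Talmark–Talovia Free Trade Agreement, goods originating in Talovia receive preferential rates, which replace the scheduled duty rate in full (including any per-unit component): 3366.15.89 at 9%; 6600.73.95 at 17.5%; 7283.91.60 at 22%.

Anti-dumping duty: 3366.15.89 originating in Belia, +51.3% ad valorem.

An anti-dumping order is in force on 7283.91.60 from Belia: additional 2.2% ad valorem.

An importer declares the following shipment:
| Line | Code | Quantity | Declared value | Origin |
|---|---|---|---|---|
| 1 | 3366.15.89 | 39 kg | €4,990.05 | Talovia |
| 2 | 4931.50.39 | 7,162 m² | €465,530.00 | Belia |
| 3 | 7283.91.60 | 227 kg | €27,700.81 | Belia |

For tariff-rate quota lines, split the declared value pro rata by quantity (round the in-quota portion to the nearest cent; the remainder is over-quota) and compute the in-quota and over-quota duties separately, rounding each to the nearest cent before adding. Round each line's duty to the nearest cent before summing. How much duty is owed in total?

€68,254.97

Line 1 (3366.15.89, Talovia, 39 kg, €4,990.05):
Base rate for 3366.15.89 is 10.5% + €2.36/kg.
Origin Talovia qualifies under the Talmark–Talovia agreement and 3366.15.89 is covered: preferential rate 9% applies instead.
The additional-duty order on 3366.15.89 targets Belia, not Talovia; it does not apply.
Duty = €4,990.05 × 9% = €449.10.
Line 2 (4931.50.39, Belia, 7,162 m², €465,530.00):
Code 4931.50.39 is under a tariff-rate quota (threshold 4,540 m²). In-quota: 4,540 m² at 6%; over-quota: 2,622 m² at 24%.
Pro-rata value split: in-quota = €465,530.00 × 4,540/7,162 = €295,100.00; over-quota = €465,530.00 − €295,100.00 = €170,430.00.
In-quota duty = €295,100.00 × 6% = €17,706.00. Over-quota duty = €170,430.00 × 24% = €40,903.20.
Line duty = €17,706.00 + €40,903.20 = €58,609.20.
Line 3 (7283.91.60, Belia, 227 kg, €27,700.81):
Base rate for 7283.91.60 is 31%.
7283.91.60 has an FTA preferential rate, but origin Belia is not Talovia; base rate stands.
Additional duty on 7283.91.60 from Belia: +2.2%. Applied ad valorem rate: 31% + 2.2% = 33.2%.
Duty = €27,700.81 × 33.2% = €9,196.67.
Total = €449.10 + €58,609.20 + €9,196.67 = €68,254.97.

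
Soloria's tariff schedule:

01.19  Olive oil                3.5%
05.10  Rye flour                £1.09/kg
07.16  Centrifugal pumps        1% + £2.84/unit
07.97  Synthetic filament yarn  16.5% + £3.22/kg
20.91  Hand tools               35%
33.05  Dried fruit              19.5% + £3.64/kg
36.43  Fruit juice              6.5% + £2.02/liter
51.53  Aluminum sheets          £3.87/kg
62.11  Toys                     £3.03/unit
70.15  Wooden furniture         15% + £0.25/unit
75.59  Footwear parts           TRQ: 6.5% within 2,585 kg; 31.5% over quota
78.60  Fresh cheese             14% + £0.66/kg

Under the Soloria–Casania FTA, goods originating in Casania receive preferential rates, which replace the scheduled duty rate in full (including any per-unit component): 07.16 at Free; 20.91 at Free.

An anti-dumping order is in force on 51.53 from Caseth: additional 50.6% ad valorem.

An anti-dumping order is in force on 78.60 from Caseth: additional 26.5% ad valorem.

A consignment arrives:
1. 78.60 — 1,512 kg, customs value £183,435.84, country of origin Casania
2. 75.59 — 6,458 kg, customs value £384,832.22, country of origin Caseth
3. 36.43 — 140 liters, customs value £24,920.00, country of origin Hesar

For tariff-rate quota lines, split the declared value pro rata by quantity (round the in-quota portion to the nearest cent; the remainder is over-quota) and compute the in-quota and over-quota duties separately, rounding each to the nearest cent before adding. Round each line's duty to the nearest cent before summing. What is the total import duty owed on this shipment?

Line 1 (78.60, Casania, 1,512 kg, £183,435.84):
Base rate for 78.60 is 14% + £0.66/kg.
Origin Casania is the FTA partner but 78.60 is not on the preference list; base rate stands.
The additional-duty order on 78.60 targets Caseth, not Casania; it does not apply.
Duty = £183,435.84 × 14% + 1,512 × £0.66 = £26,678.94.
Line 2 (75.59, Caseth, 6,458 kg, £384,832.22):
Code 75.59 is under a tariff-rate quota (threshold 2,585 kg). In-quota: 2,585 kg at 6.5%; over-quota: 3,873 kg at 31.5%.
Pro-rata value split: in-quota = £384,832.22 × 2,585/6,458 = £154,040.15; over-quota = £384,832.22 − £154,040.15 = £230,792.07.
In-quota duty = £154,040.15 × 6.5% = £10,012.61. Over-quota duty = £230,792.07 × 31.5% = £72,699.50.
Line duty = £10,012.61 + £72,699.50 = £82,712.11.
Line 3 (36.43, Hesar, 140 liters, £24,920.00):
Base rate for 36.43 is 6.5% + £2.02/liter.
Duty = £24,920.00 × 6.5% + 140 × £2.02 = £1,902.60.
Total = £26,678.94 + £82,712.11 + £1,902.60 = £111,293.65.

£111,293.65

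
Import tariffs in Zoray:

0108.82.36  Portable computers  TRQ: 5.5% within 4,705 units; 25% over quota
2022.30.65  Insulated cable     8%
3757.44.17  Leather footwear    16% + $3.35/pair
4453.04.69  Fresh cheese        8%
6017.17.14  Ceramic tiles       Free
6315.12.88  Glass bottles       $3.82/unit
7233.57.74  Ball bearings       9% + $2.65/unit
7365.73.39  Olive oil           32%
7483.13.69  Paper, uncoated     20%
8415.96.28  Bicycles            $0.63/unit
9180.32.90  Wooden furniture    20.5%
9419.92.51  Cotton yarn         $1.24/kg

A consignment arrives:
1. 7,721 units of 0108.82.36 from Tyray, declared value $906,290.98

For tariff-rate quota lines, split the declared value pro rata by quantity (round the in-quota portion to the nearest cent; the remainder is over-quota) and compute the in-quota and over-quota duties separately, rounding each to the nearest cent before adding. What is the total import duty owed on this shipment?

$118,879.53

Line 1 (0108.82.36, Tyray, 7,721 units, $906,290.98):
Code 0108.82.36 is under a tariff-rate quota (threshold 4,705 units). In-quota: 4,705 units at 5.5%; over-quota: 3,016 units at 25%.
Pro-rata value split: in-quota = $906,290.98 × 4,705/7,721 = $552,272.90; over-quota = $906,290.98 − $552,272.90 = $354,018.08.
In-quota duty = $552,272.90 × 5.5% = $30,375.01. Over-quota duty = $354,018.08 × 25% = $88,504.52.
Line duty = $30,375.01 + $88,504.52 = $118,879.53.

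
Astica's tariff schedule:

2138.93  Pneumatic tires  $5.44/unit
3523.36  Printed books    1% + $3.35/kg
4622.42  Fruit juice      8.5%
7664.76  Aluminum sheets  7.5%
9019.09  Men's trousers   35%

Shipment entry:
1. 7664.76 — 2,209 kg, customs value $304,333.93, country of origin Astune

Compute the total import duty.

$22,825.04

Line 1 (7664.76, Astune, 2,209 kg, $304,333.93):
Base rate for 7664.76 is 7.5%.
Duty = $304,333.93 × 7.5% = $22,825.04.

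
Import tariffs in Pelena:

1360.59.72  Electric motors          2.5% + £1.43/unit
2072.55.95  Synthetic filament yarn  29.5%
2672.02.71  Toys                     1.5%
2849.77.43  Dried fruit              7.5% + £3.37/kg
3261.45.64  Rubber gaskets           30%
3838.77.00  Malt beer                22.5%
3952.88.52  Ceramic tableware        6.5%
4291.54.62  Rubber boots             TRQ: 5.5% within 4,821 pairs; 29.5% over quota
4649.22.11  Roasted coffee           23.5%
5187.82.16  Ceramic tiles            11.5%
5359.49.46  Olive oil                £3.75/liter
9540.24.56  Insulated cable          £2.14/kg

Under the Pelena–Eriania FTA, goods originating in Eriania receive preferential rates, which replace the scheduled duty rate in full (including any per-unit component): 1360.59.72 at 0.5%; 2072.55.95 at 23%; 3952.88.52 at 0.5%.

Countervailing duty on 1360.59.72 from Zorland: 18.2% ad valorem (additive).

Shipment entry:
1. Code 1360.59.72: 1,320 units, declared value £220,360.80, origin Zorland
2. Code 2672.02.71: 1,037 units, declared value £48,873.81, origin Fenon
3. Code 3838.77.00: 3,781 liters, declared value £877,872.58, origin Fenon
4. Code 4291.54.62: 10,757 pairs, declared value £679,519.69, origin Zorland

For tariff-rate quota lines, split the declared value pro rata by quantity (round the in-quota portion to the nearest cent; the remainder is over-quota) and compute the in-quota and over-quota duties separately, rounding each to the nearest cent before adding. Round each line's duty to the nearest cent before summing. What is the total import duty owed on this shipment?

£373,124.82

Line 1 (1360.59.72, Zorland, 1,320 units, £220,360.80):
Base rate for 1360.59.72 is 2.5% + £1.43/unit.
1360.59.72 has an FTA preferential rate, but origin Zorland is not Eriania; base rate stands.
Additional duty on 1360.59.72 from Zorland: +18.2%. Applied ad valorem rate: 2.5% + 18.2% = 20.7%.
Duty = £220,360.80 × 20.7% + 1,320 × £1.43 = £47,502.29.
Line 2 (2672.02.71, Fenon, 1,037 units, £48,873.81):
Base rate for 2672.02.71 is 1.5%.
Duty = £48,873.81 × 1.5% = £733.11.
Line 3 (3838.77.00, Fenon, 3,781 liters, £877,872.58):
Base rate for 3838.77.00 is 22.5%.
Duty = £877,872.58 × 22.5% = £197,521.33.
Line 4 (4291.54.62, Zorland, 10,757 pairs, £679,519.69):
Code 4291.54.62 is under a tariff-rate quota (threshold 4,821 pairs). In-quota: 4,821 pairs at 5.5%; over-quota: 5,936 pairs at 29.5%.
Pro-rata value split: in-quota = £679,519.69 × 4,821/10,757 = £304,542.57; over-quota = £679,519.69 − £304,542.57 = £374,977.12.
In-quota duty = £304,542.57 × 5.5% = £16,749.84. Over-quota duty = £374,977.12 × 29.5% = £110,618.25.
Line duty = £16,749.84 + £110,618.25 = £127,368.09.
Total = £47,502.29 + £733.11 + £197,521.33 + £127,368.09 = £373,124.82.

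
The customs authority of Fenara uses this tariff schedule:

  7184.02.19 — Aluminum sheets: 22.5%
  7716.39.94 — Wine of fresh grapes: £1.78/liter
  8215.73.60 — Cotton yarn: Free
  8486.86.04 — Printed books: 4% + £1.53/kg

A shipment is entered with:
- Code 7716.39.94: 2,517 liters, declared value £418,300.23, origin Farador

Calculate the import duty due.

£4,480.26

Line 1 (7716.39.94, Farador, 2,517 liters, £418,300.23):
Base rate for 7716.39.94 is £1.78/liter.
Duty = 2,517 × £1.78 = £4,480.26.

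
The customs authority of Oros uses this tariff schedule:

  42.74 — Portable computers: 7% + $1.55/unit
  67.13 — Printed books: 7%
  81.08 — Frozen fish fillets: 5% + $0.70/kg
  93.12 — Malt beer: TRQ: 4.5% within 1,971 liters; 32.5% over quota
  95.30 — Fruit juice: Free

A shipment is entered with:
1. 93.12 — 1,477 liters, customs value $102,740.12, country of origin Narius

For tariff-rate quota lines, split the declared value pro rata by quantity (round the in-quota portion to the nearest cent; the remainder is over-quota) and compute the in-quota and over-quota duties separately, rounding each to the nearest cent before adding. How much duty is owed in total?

$4,623.31

Line 1 (93.12, Narius, 1,477 liters, $102,740.12):
Code 93.12 is under a tariff-rate quota (threshold 1,971 liters). Quantity 1,477 liters is within the quota, so the in-quota rate 4.5% applies to the full value.
Duty = $102,740.12 × 4.5% = $4,623.31.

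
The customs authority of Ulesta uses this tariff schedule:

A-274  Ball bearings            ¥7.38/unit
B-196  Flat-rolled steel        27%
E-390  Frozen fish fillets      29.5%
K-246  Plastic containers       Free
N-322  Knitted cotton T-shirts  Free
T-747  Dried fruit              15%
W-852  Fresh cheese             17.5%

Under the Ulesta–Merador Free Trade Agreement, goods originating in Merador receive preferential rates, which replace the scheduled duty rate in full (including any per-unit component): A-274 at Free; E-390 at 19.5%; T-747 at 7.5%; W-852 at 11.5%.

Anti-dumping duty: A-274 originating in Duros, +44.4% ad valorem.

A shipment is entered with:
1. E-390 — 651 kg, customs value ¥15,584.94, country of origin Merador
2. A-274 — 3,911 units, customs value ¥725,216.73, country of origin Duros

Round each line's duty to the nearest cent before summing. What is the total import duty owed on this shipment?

Line 1 (E-390, Merador, 651 kg, ¥15,584.94):
Base rate for E-390 is 29.5%.
Origin Merador qualifies under the Ulesta–Merador agreement and E-390 is covered: preferential rate 19.5% applies instead.
Duty = ¥15,584.94 × 19.5% = ¥3,039.06.
Line 2 (A-274, Duros, 3,911 units, ¥725,216.73):
Base rate for A-274 is ¥7.38/unit.
A-274 has an FTA preferential rate, but origin Duros is not Merador; base rate stands.
Additional duty on A-274 from Duros: +44.4% ad valorem. Applied ad valorem rate = 44.4%.
Duty = ¥725,216.73 × 44.4% + 3,911 × ¥7.38 = ¥350,859.41.
Total = ¥3,039.06 + ¥350,859.41 = ¥353,898.47.

¥353,898.47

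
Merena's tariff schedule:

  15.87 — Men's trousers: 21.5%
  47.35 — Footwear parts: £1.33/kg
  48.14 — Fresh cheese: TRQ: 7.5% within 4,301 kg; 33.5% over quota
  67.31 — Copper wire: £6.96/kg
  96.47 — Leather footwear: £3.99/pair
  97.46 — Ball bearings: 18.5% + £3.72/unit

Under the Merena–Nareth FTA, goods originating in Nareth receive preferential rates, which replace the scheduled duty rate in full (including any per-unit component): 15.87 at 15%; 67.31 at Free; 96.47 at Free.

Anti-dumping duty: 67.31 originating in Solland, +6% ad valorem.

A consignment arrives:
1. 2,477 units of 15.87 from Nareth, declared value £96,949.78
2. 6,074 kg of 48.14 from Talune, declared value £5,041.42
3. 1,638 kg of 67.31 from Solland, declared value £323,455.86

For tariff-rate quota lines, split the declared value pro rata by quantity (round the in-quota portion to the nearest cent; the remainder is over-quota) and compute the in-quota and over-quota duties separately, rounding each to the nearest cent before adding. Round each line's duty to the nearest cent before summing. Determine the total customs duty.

£46,111.02

Line 1 (15.87, Nareth, 2,477 units, £96,949.78):
Base rate for 15.87 is 21.5%.
Origin Nareth qualifies under the Merena–Nareth agreement and 15.87 is covered: preferential rate 15% applies instead.
Duty = £96,949.78 × 15% = £14,542.47.
Line 2 (48.14, Talune, 6,074 kg, £5,041.42):
Code 48.14 is under a tariff-rate quota (threshold 4,301 kg). In-quota: 4,301 kg at 7.5%; over-quota: 1,773 kg at 33.5%.
Pro-rata value split: in-quota = £5,041.42 × 4,301/6,074 = £3,569.83; over-quota = £5,041.42 − £3,569.83 = £1,471.59.
In-quota duty = £3,569.83 × 7.5% = £267.74. Over-quota duty = £1,471.59 × 33.5% = £492.98.
Line duty = £267.74 + £492.98 = £760.72.
Line 3 (67.31, Solland, 1,638 kg, £323,455.86):
Base rate for 67.31 is £6.96/kg.
67.31 has an FTA preferential rate, but origin Solland is not Nareth; base rate stands.
Additional duty on 67.31 from Solland: +6% ad valorem. Applied ad valorem rate = 6%.
Duty = £323,455.86 × 6% + 1,638 × £6.96 = £30,807.83.
Total = £14,542.47 + £760.72 + £30,807.83 = £46,111.02.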